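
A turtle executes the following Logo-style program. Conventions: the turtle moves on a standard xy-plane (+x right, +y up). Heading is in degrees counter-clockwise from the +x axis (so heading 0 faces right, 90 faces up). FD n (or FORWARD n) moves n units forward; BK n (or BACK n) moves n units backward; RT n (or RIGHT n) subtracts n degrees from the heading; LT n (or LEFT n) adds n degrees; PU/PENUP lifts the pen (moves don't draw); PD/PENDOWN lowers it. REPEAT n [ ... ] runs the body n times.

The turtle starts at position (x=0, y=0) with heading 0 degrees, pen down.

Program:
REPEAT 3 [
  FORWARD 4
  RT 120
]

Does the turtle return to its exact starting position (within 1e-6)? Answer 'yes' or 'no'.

Executing turtle program step by step:
Start: pos=(0,0), heading=0, pen down
REPEAT 3 [
  -- iteration 1/3 --
  FD 4: (0,0) -> (4,0) [heading=0, draw]
  RT 120: heading 0 -> 240
  -- iteration 2/3 --
  FD 4: (4,0) -> (2,-3.464) [heading=240, draw]
  RT 120: heading 240 -> 120
  -- iteration 3/3 --
  FD 4: (2,-3.464) -> (0,0) [heading=120, draw]
  RT 120: heading 120 -> 0
]
Final: pos=(0,0), heading=0, 3 segment(s) drawn

Start position: (0, 0)
Final position: (0, 0)
Distance = 0; < 1e-6 -> CLOSED

Answer: yes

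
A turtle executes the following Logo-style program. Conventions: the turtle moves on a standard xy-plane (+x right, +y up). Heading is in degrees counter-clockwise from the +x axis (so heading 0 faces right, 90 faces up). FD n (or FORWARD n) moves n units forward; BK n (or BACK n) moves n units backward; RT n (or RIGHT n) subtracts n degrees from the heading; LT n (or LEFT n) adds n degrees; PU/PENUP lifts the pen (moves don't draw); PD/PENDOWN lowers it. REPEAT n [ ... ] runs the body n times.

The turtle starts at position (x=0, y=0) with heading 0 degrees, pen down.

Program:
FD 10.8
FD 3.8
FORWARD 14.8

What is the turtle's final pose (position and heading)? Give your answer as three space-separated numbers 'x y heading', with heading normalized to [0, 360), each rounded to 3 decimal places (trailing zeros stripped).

Answer: 29.4 0 0

Derivation:
Executing turtle program step by step:
Start: pos=(0,0), heading=0, pen down
FD 10.8: (0,0) -> (10.8,0) [heading=0, draw]
FD 3.8: (10.8,0) -> (14.6,0) [heading=0, draw]
FD 14.8: (14.6,0) -> (29.4,0) [heading=0, draw]
Final: pos=(29.4,0), heading=0, 3 segment(s) drawn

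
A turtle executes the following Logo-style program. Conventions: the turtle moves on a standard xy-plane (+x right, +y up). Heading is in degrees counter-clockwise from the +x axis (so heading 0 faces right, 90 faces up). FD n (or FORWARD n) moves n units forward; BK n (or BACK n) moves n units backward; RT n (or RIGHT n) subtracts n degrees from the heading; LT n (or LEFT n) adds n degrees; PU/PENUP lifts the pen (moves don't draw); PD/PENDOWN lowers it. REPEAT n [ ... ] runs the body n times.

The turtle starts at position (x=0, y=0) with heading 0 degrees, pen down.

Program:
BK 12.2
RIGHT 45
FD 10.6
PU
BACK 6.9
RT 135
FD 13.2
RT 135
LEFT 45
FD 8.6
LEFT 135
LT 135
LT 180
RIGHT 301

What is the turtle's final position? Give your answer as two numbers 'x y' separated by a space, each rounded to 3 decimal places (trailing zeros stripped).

Answer: -22.784 5.984

Derivation:
Executing turtle program step by step:
Start: pos=(0,0), heading=0, pen down
BK 12.2: (0,0) -> (-12.2,0) [heading=0, draw]
RT 45: heading 0 -> 315
FD 10.6: (-12.2,0) -> (-4.705,-7.495) [heading=315, draw]
PU: pen up
BK 6.9: (-4.705,-7.495) -> (-9.584,-2.616) [heading=315, move]
RT 135: heading 315 -> 180
FD 13.2: (-9.584,-2.616) -> (-22.784,-2.616) [heading=180, move]
RT 135: heading 180 -> 45
LT 45: heading 45 -> 90
FD 8.6: (-22.784,-2.616) -> (-22.784,5.984) [heading=90, move]
LT 135: heading 90 -> 225
LT 135: heading 225 -> 0
LT 180: heading 0 -> 180
RT 301: heading 180 -> 239
Final: pos=(-22.784,5.984), heading=239, 2 segment(s) drawn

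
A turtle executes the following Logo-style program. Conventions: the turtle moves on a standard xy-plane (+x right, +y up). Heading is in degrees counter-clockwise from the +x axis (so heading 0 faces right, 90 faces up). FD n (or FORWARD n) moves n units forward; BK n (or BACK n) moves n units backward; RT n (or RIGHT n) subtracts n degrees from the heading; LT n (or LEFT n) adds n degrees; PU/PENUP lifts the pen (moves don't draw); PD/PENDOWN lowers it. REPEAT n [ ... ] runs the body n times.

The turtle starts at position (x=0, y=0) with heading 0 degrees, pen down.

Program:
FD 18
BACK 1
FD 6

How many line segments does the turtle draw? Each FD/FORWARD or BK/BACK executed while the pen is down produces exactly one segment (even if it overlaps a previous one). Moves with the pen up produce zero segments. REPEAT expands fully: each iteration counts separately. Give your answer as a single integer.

Answer: 3

Derivation:
Executing turtle program step by step:
Start: pos=(0,0), heading=0, pen down
FD 18: (0,0) -> (18,0) [heading=0, draw]
BK 1: (18,0) -> (17,0) [heading=0, draw]
FD 6: (17,0) -> (23,0) [heading=0, draw]
Final: pos=(23,0), heading=0, 3 segment(s) drawn
Segments drawn: 3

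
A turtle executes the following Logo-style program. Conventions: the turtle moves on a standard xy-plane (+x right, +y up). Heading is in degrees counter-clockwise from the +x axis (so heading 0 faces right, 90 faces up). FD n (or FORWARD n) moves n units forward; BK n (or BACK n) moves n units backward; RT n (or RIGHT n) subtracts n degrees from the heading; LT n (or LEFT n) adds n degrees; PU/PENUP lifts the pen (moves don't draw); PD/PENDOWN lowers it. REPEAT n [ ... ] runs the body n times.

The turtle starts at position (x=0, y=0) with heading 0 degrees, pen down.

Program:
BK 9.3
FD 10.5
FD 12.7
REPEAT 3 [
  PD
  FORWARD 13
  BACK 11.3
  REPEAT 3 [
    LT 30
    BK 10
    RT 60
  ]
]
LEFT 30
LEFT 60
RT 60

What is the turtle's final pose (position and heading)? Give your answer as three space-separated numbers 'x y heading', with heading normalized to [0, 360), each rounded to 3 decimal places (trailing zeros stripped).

Answer: 13.9 25.621 120

Derivation:
Executing turtle program step by step:
Start: pos=(0,0), heading=0, pen down
BK 9.3: (0,0) -> (-9.3,0) [heading=0, draw]
FD 10.5: (-9.3,0) -> (1.2,0) [heading=0, draw]
FD 12.7: (1.2,0) -> (13.9,0) [heading=0, draw]
REPEAT 3 [
  -- iteration 1/3 --
  PD: pen down
  FD 13: (13.9,0) -> (26.9,0) [heading=0, draw]
  BK 11.3: (26.9,0) -> (15.6,0) [heading=0, draw]
  REPEAT 3 [
    -- iteration 1/3 --
    LT 30: heading 0 -> 30
    BK 10: (15.6,0) -> (6.94,-5) [heading=30, draw]
    RT 60: heading 30 -> 330
    -- iteration 2/3 --
    LT 30: heading 330 -> 0
    BK 10: (6.94,-5) -> (-3.06,-5) [heading=0, draw]
    RT 60: heading 0 -> 300
    -- iteration 3/3 --
    LT 30: heading 300 -> 330
    BK 10: (-3.06,-5) -> (-11.721,0) [heading=330, draw]
    RT 60: heading 330 -> 270
  ]
  -- iteration 2/3 --
  PD: pen down
  FD 13: (-11.721,0) -> (-11.721,-13) [heading=270, draw]
  BK 11.3: (-11.721,-13) -> (-11.721,-1.7) [heading=270, draw]
  REPEAT 3 [
    -- iteration 1/3 --
    LT 30: heading 270 -> 300
    BK 10: (-11.721,-1.7) -> (-16.721,6.96) [heading=300, draw]
    RT 60: heading 300 -> 240
    -- iteration 2/3 --
    LT 30: heading 240 -> 270
    BK 10: (-16.721,6.96) -> (-16.721,16.96) [heading=270, draw]
    RT 60: heading 270 -> 210
    -- iteration 3/3 --
    LT 30: heading 210 -> 240
    BK 10: (-16.721,16.96) -> (-11.721,25.621) [heading=240, draw]
    RT 60: heading 240 -> 180
  ]
  -- iteration 3/3 --
  PD: pen down
  FD 13: (-11.721,25.621) -> (-24.721,25.621) [heading=180, draw]
  BK 11.3: (-24.721,25.621) -> (-13.421,25.621) [heading=180, draw]
  REPEAT 3 [
    -- iteration 1/3 --
    LT 30: heading 180 -> 210
    BK 10: (-13.421,25.621) -> (-4.76,30.621) [heading=210, draw]
    RT 60: heading 210 -> 150
    -- iteration 2/3 --
    LT 30: heading 150 -> 180
    BK 10: (-4.76,30.621) -> (5.24,30.621) [heading=180, draw]
    RT 60: heading 180 -> 120
    -- iteration 3/3 --
    LT 30: heading 120 -> 150
    BK 10: (5.24,30.621) -> (13.9,25.621) [heading=150, draw]
    RT 60: heading 150 -> 90
  ]
]
LT 30: heading 90 -> 120
LT 60: heading 120 -> 180
RT 60: heading 180 -> 120
Final: pos=(13.9,25.621), heading=120, 18 segment(s) drawn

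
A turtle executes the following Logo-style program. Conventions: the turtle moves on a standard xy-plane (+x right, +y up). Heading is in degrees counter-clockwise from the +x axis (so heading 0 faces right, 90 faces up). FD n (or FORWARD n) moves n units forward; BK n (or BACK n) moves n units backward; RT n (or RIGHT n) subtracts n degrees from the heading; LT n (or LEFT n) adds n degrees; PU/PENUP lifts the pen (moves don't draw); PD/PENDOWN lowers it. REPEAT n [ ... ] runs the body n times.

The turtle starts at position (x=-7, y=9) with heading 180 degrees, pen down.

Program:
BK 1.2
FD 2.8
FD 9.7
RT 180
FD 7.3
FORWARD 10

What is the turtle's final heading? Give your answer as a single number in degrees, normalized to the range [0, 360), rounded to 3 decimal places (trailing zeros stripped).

Answer: 0

Derivation:
Executing turtle program step by step:
Start: pos=(-7,9), heading=180, pen down
BK 1.2: (-7,9) -> (-5.8,9) [heading=180, draw]
FD 2.8: (-5.8,9) -> (-8.6,9) [heading=180, draw]
FD 9.7: (-8.6,9) -> (-18.3,9) [heading=180, draw]
RT 180: heading 180 -> 0
FD 7.3: (-18.3,9) -> (-11,9) [heading=0, draw]
FD 10: (-11,9) -> (-1,9) [heading=0, draw]
Final: pos=(-1,9), heading=0, 5 segment(s) drawn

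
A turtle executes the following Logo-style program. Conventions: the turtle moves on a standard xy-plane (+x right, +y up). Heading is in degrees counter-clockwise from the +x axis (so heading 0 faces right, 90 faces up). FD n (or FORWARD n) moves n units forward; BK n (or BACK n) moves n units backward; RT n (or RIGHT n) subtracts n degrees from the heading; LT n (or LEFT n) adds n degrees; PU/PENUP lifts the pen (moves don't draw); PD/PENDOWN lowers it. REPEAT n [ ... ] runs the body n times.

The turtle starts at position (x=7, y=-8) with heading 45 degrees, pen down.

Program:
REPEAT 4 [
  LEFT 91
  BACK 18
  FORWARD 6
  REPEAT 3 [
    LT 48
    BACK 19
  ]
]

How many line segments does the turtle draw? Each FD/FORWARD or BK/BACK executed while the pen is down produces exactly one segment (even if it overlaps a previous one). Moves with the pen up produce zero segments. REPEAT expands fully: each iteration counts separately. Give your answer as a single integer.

Executing turtle program step by step:
Start: pos=(7,-8), heading=45, pen down
REPEAT 4 [
  -- iteration 1/4 --
  LT 91: heading 45 -> 136
  BK 18: (7,-8) -> (19.948,-20.504) [heading=136, draw]
  FD 6: (19.948,-20.504) -> (15.632,-16.336) [heading=136, draw]
  REPEAT 3 [
    -- iteration 1/3 --
    LT 48: heading 136 -> 184
    BK 19: (15.632,-16.336) -> (34.586,-15.011) [heading=184, draw]
    -- iteration 2/3 --
    LT 48: heading 184 -> 232
    BK 19: (34.586,-15.011) -> (46.283,-0.038) [heading=232, draw]
    -- iteration 3/3 --
    LT 48: heading 232 -> 280
    BK 19: (46.283,-0.038) -> (42.984,18.673) [heading=280, draw]
  ]
  -- iteration 2/4 --
  LT 91: heading 280 -> 11
  BK 18: (42.984,18.673) -> (25.315,15.238) [heading=11, draw]
  FD 6: (25.315,15.238) -> (31.205,16.383) [heading=11, draw]
  REPEAT 3 [
    -- iteration 1/3 --
    LT 48: heading 11 -> 59
    BK 19: (31.205,16.383) -> (21.419,0.097) [heading=59, draw]
    -- iteration 2/3 --
    LT 48: heading 59 -> 107
    BK 19: (21.419,0.097) -> (26.974,-18.073) [heading=107, draw]
    -- iteration 3/3 --
    LT 48: heading 107 -> 155
    BK 19: (26.974,-18.073) -> (44.194,-26.102) [heading=155, draw]
  ]
  -- iteration 3/4 --
  LT 91: heading 155 -> 246
  BK 18: (44.194,-26.102) -> (51.515,-9.659) [heading=246, draw]
  FD 6: (51.515,-9.659) -> (49.075,-15.14) [heading=246, draw]
  REPEAT 3 [
    -- iteration 1/3 --
    LT 48: heading 246 -> 294
    BK 19: (49.075,-15.14) -> (41.347,2.218) [heading=294, draw]
    -- iteration 2/3 --
    LT 48: heading 294 -> 342
    BK 19: (41.347,2.218) -> (23.276,8.089) [heading=342, draw]
    -- iteration 3/3 --
    LT 48: heading 342 -> 30
    BK 19: (23.276,8.089) -> (6.822,-1.411) [heading=30, draw]
  ]
  -- iteration 4/4 --
  LT 91: heading 30 -> 121
  BK 18: (6.822,-1.411) -> (16.093,-16.84) [heading=121, draw]
  FD 6: (16.093,-16.84) -> (13.002,-11.697) [heading=121, draw]
  REPEAT 3 [
    -- iteration 1/3 --
    LT 48: heading 121 -> 169
    BK 19: (13.002,-11.697) -> (31.653,-15.323) [heading=169, draw]
    -- iteration 2/3 --
    LT 48: heading 169 -> 217
    BK 19: (31.653,-15.323) -> (46.827,-3.888) [heading=217, draw]
    -- iteration 3/3 --
    LT 48: heading 217 -> 265
    BK 19: (46.827,-3.888) -> (48.483,15.04) [heading=265, draw]
  ]
]
Final: pos=(48.483,15.04), heading=265, 20 segment(s) drawn
Segments drawn: 20

Answer: 20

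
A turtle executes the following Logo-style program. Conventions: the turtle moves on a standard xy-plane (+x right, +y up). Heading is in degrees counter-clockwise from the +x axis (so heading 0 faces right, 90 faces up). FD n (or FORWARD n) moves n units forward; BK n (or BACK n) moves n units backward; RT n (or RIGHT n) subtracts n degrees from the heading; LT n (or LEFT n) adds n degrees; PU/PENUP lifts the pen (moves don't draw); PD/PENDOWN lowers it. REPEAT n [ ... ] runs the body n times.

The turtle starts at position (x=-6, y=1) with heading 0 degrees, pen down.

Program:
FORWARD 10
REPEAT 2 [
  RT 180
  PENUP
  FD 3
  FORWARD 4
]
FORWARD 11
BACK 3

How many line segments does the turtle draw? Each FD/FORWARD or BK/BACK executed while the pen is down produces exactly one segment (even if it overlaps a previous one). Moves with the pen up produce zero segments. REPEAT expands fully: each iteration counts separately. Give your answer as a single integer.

Executing turtle program step by step:
Start: pos=(-6,1), heading=0, pen down
FD 10: (-6,1) -> (4,1) [heading=0, draw]
REPEAT 2 [
  -- iteration 1/2 --
  RT 180: heading 0 -> 180
  PU: pen up
  FD 3: (4,1) -> (1,1) [heading=180, move]
  FD 4: (1,1) -> (-3,1) [heading=180, move]
  -- iteration 2/2 --
  RT 180: heading 180 -> 0
  PU: pen up
  FD 3: (-3,1) -> (0,1) [heading=0, move]
  FD 4: (0,1) -> (4,1) [heading=0, move]
]
FD 11: (4,1) -> (15,1) [heading=0, move]
BK 3: (15,1) -> (12,1) [heading=0, move]
Final: pos=(12,1), heading=0, 1 segment(s) drawn
Segments drawn: 1

Answer: 1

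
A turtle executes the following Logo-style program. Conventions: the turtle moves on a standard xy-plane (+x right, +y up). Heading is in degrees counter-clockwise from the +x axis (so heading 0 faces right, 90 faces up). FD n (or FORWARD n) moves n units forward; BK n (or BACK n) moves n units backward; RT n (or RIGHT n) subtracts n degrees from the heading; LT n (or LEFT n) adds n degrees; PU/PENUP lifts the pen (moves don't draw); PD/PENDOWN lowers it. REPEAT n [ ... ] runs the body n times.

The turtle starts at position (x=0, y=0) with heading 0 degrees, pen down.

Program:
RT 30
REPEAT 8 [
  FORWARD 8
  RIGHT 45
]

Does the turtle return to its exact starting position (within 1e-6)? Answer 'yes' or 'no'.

Answer: yes

Derivation:
Executing turtle program step by step:
Start: pos=(0,0), heading=0, pen down
RT 30: heading 0 -> 330
REPEAT 8 [
  -- iteration 1/8 --
  FD 8: (0,0) -> (6.928,-4) [heading=330, draw]
  RT 45: heading 330 -> 285
  -- iteration 2/8 --
  FD 8: (6.928,-4) -> (8.999,-11.727) [heading=285, draw]
  RT 45: heading 285 -> 240
  -- iteration 3/8 --
  FD 8: (8.999,-11.727) -> (4.999,-18.656) [heading=240, draw]
  RT 45: heading 240 -> 195
  -- iteration 4/8 --
  FD 8: (4.999,-18.656) -> (-2.729,-20.726) [heading=195, draw]
  RT 45: heading 195 -> 150
  -- iteration 5/8 --
  FD 8: (-2.729,-20.726) -> (-9.657,-16.726) [heading=150, draw]
  RT 45: heading 150 -> 105
  -- iteration 6/8 --
  FD 8: (-9.657,-16.726) -> (-11.727,-8.999) [heading=105, draw]
  RT 45: heading 105 -> 60
  -- iteration 7/8 --
  FD 8: (-11.727,-8.999) -> (-7.727,-2.071) [heading=60, draw]
  RT 45: heading 60 -> 15
  -- iteration 8/8 --
  FD 8: (-7.727,-2.071) -> (0,0) [heading=15, draw]
  RT 45: heading 15 -> 330
]
Final: pos=(0,0), heading=330, 8 segment(s) drawn

Start position: (0, 0)
Final position: (0, 0)
Distance = 0; < 1e-6 -> CLOSED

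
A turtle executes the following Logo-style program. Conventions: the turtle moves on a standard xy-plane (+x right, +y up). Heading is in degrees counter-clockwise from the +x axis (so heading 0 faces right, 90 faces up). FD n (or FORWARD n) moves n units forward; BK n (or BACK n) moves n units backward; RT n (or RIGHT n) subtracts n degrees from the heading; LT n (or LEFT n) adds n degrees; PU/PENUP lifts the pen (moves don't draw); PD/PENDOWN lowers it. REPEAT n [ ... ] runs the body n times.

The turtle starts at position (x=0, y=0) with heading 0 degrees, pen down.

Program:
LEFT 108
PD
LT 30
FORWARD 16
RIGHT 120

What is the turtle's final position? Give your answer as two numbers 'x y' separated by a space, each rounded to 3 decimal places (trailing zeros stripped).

Answer: -11.89 10.706

Derivation:
Executing turtle program step by step:
Start: pos=(0,0), heading=0, pen down
LT 108: heading 0 -> 108
PD: pen down
LT 30: heading 108 -> 138
FD 16: (0,0) -> (-11.89,10.706) [heading=138, draw]
RT 120: heading 138 -> 18
Final: pos=(-11.89,10.706), heading=18, 1 segment(s) drawn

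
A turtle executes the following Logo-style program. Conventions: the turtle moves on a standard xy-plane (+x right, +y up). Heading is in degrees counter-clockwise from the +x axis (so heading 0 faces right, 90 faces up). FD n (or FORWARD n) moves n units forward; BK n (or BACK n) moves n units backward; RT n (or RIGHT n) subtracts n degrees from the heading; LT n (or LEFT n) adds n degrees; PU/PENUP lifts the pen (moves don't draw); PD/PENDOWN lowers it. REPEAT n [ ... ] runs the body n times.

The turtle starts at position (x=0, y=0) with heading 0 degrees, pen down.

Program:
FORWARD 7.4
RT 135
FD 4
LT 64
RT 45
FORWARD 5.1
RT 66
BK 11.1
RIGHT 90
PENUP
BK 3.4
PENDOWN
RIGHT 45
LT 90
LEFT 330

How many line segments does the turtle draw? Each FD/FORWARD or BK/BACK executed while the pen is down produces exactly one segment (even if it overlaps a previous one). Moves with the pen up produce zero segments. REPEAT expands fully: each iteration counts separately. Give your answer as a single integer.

Executing turtle program step by step:
Start: pos=(0,0), heading=0, pen down
FD 7.4: (0,0) -> (7.4,0) [heading=0, draw]
RT 135: heading 0 -> 225
FD 4: (7.4,0) -> (4.572,-2.828) [heading=225, draw]
LT 64: heading 225 -> 289
RT 45: heading 289 -> 244
FD 5.1: (4.572,-2.828) -> (2.336,-7.412) [heading=244, draw]
RT 66: heading 244 -> 178
BK 11.1: (2.336,-7.412) -> (13.429,-7.8) [heading=178, draw]
RT 90: heading 178 -> 88
PU: pen up
BK 3.4: (13.429,-7.8) -> (13.31,-11.198) [heading=88, move]
PD: pen down
RT 45: heading 88 -> 43
LT 90: heading 43 -> 133
LT 330: heading 133 -> 103
Final: pos=(13.31,-11.198), heading=103, 4 segment(s) drawn
Segments drawn: 4

Answer: 4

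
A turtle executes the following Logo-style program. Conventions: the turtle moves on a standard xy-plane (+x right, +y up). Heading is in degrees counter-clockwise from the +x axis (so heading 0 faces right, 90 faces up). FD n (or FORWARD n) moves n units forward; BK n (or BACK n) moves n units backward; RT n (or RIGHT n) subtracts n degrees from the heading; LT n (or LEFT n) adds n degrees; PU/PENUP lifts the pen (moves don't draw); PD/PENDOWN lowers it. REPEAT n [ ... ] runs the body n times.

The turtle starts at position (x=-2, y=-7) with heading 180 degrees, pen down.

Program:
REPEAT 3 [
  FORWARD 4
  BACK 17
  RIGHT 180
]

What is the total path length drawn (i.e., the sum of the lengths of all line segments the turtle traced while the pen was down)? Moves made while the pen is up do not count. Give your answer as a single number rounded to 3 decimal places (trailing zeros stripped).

Executing turtle program step by step:
Start: pos=(-2,-7), heading=180, pen down
REPEAT 3 [
  -- iteration 1/3 --
  FD 4: (-2,-7) -> (-6,-7) [heading=180, draw]
  BK 17: (-6,-7) -> (11,-7) [heading=180, draw]
  RT 180: heading 180 -> 0
  -- iteration 2/3 --
  FD 4: (11,-7) -> (15,-7) [heading=0, draw]
  BK 17: (15,-7) -> (-2,-7) [heading=0, draw]
  RT 180: heading 0 -> 180
  -- iteration 3/3 --
  FD 4: (-2,-7) -> (-6,-7) [heading=180, draw]
  BK 17: (-6,-7) -> (11,-7) [heading=180, draw]
  RT 180: heading 180 -> 0
]
Final: pos=(11,-7), heading=0, 6 segment(s) drawn

Segment lengths:
  seg 1: (-2,-7) -> (-6,-7), length = 4
  seg 2: (-6,-7) -> (11,-7), length = 17
  seg 3: (11,-7) -> (15,-7), length = 4
  seg 4: (15,-7) -> (-2,-7), length = 17
  seg 5: (-2,-7) -> (-6,-7), length = 4
  seg 6: (-6,-7) -> (11,-7), length = 17
Total = 63

Answer: 63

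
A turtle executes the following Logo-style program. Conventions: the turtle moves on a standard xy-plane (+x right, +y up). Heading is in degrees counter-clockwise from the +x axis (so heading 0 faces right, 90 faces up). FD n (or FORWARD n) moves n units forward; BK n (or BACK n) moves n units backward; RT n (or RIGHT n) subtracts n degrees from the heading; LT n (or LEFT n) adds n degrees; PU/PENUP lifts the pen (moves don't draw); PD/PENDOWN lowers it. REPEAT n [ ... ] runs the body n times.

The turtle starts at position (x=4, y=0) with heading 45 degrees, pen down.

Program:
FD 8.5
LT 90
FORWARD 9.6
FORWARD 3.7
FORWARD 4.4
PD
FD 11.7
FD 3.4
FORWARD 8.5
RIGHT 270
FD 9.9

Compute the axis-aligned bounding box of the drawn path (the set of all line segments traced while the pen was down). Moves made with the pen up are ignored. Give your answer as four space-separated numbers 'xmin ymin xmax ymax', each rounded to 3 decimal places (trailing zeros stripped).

Executing turtle program step by step:
Start: pos=(4,0), heading=45, pen down
FD 8.5: (4,0) -> (10.01,6.01) [heading=45, draw]
LT 90: heading 45 -> 135
FD 9.6: (10.01,6.01) -> (3.222,12.799) [heading=135, draw]
FD 3.7: (3.222,12.799) -> (0.606,15.415) [heading=135, draw]
FD 4.4: (0.606,15.415) -> (-2.505,18.526) [heading=135, draw]
PD: pen down
FD 11.7: (-2.505,18.526) -> (-10.779,26.799) [heading=135, draw]
FD 3.4: (-10.779,26.799) -> (-13.183,29.204) [heading=135, draw]
FD 8.5: (-13.183,29.204) -> (-19.193,35.214) [heading=135, draw]
RT 270: heading 135 -> 225
FD 9.9: (-19.193,35.214) -> (-26.193,28.214) [heading=225, draw]
Final: pos=(-26.193,28.214), heading=225, 8 segment(s) drawn

Segment endpoints: x in {-26.193, -19.193, -13.183, -10.779, -2.505, 0.606, 3.222, 4, 10.01}, y in {0, 6.01, 12.799, 15.415, 18.526, 26.799, 28.214, 29.204, 35.214}
xmin=-26.193, ymin=0, xmax=10.01, ymax=35.214

Answer: -26.193 0 10.01 35.214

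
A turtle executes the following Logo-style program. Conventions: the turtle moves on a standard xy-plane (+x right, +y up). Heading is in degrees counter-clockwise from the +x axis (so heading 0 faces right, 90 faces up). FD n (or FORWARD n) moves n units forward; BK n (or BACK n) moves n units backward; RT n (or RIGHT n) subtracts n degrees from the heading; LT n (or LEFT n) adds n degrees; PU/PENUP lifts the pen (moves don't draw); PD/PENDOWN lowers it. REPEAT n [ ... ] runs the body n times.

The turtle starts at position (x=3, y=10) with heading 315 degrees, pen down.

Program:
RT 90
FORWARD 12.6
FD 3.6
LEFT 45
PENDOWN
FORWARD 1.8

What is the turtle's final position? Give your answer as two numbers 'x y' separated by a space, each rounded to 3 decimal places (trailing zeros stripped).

Executing turtle program step by step:
Start: pos=(3,10), heading=315, pen down
RT 90: heading 315 -> 225
FD 12.6: (3,10) -> (-5.91,1.09) [heading=225, draw]
FD 3.6: (-5.91,1.09) -> (-8.455,-1.455) [heading=225, draw]
LT 45: heading 225 -> 270
PD: pen down
FD 1.8: (-8.455,-1.455) -> (-8.455,-3.255) [heading=270, draw]
Final: pos=(-8.455,-3.255), heading=270, 3 segment(s) drawn

Answer: -8.455 -3.255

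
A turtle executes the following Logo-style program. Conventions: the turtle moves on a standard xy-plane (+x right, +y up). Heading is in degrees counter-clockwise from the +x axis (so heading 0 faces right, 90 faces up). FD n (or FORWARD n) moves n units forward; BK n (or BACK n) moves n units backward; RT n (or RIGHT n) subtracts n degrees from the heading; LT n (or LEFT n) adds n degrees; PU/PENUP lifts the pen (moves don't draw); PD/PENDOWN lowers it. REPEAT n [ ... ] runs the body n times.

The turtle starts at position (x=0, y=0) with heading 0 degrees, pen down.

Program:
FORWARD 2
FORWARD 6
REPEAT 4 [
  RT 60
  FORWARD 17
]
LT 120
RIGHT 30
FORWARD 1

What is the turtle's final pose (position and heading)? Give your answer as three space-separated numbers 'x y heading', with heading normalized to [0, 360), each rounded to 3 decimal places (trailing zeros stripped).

Answer: -18.366 -15.222 210

Derivation:
Executing turtle program step by step:
Start: pos=(0,0), heading=0, pen down
FD 2: (0,0) -> (2,0) [heading=0, draw]
FD 6: (2,0) -> (8,0) [heading=0, draw]
REPEAT 4 [
  -- iteration 1/4 --
  RT 60: heading 0 -> 300
  FD 17: (8,0) -> (16.5,-14.722) [heading=300, draw]
  -- iteration 2/4 --
  RT 60: heading 300 -> 240
  FD 17: (16.5,-14.722) -> (8,-29.445) [heading=240, draw]
  -- iteration 3/4 --
  RT 60: heading 240 -> 180
  FD 17: (8,-29.445) -> (-9,-29.445) [heading=180, draw]
  -- iteration 4/4 --
  RT 60: heading 180 -> 120
  FD 17: (-9,-29.445) -> (-17.5,-14.722) [heading=120, draw]
]
LT 120: heading 120 -> 240
RT 30: heading 240 -> 210
FD 1: (-17.5,-14.722) -> (-18.366,-15.222) [heading=210, draw]
Final: pos=(-18.366,-15.222), heading=210, 7 segment(s) drawn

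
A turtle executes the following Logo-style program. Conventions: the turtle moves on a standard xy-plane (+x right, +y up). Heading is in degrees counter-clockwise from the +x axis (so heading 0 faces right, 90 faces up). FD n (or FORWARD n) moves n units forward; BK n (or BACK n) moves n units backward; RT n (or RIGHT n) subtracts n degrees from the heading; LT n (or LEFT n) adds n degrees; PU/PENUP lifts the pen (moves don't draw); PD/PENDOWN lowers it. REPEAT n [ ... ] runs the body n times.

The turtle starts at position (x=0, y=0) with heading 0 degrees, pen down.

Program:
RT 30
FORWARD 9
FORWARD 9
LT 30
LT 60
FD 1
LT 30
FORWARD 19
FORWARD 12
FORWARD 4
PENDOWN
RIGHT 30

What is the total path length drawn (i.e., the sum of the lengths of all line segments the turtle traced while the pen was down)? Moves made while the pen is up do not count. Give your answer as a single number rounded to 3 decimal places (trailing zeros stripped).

Answer: 54

Derivation:
Executing turtle program step by step:
Start: pos=(0,0), heading=0, pen down
RT 30: heading 0 -> 330
FD 9: (0,0) -> (7.794,-4.5) [heading=330, draw]
FD 9: (7.794,-4.5) -> (15.588,-9) [heading=330, draw]
LT 30: heading 330 -> 0
LT 60: heading 0 -> 60
FD 1: (15.588,-9) -> (16.088,-8.134) [heading=60, draw]
LT 30: heading 60 -> 90
FD 19: (16.088,-8.134) -> (16.088,10.866) [heading=90, draw]
FD 12: (16.088,10.866) -> (16.088,22.866) [heading=90, draw]
FD 4: (16.088,22.866) -> (16.088,26.866) [heading=90, draw]
PD: pen down
RT 30: heading 90 -> 60
Final: pos=(16.088,26.866), heading=60, 6 segment(s) drawn

Segment lengths:
  seg 1: (0,0) -> (7.794,-4.5), length = 9
  seg 2: (7.794,-4.5) -> (15.588,-9), length = 9
  seg 3: (15.588,-9) -> (16.088,-8.134), length = 1
  seg 4: (16.088,-8.134) -> (16.088,10.866), length = 19
  seg 5: (16.088,10.866) -> (16.088,22.866), length = 12
  seg 6: (16.088,22.866) -> (16.088,26.866), length = 4
Total = 54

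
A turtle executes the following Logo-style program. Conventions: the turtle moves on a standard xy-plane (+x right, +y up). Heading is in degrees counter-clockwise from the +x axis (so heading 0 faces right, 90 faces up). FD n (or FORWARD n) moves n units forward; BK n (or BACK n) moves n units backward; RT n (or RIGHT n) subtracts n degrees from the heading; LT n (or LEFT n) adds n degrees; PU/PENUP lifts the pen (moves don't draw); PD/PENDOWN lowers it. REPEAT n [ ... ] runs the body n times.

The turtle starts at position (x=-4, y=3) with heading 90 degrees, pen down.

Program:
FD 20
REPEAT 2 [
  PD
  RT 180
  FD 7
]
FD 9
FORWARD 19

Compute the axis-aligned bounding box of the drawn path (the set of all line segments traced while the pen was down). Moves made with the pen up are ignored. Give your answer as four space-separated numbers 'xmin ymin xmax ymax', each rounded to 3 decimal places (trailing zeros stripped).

Executing turtle program step by step:
Start: pos=(-4,3), heading=90, pen down
FD 20: (-4,3) -> (-4,23) [heading=90, draw]
REPEAT 2 [
  -- iteration 1/2 --
  PD: pen down
  RT 180: heading 90 -> 270
  FD 7: (-4,23) -> (-4,16) [heading=270, draw]
  -- iteration 2/2 --
  PD: pen down
  RT 180: heading 270 -> 90
  FD 7: (-4,16) -> (-4,23) [heading=90, draw]
]
FD 9: (-4,23) -> (-4,32) [heading=90, draw]
FD 19: (-4,32) -> (-4,51) [heading=90, draw]
Final: pos=(-4,51), heading=90, 5 segment(s) drawn

Segment endpoints: x in {-4, -4, -4, -4, -4, -4}, y in {3, 16, 23, 32, 51}
xmin=-4, ymin=3, xmax=-4, ymax=51

Answer: -4 3 -4 51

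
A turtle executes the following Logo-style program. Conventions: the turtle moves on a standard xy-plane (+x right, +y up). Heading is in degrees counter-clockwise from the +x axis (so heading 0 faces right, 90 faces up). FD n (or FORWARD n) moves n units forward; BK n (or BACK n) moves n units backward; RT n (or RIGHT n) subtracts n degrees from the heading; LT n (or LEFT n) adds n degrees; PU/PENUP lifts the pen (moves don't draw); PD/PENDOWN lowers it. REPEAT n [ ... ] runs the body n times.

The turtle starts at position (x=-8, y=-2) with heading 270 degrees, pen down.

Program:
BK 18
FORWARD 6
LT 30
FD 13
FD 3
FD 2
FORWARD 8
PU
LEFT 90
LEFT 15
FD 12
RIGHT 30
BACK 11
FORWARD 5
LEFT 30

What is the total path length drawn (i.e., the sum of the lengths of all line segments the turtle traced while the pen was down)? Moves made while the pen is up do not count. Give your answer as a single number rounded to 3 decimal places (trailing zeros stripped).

Executing turtle program step by step:
Start: pos=(-8,-2), heading=270, pen down
BK 18: (-8,-2) -> (-8,16) [heading=270, draw]
FD 6: (-8,16) -> (-8,10) [heading=270, draw]
LT 30: heading 270 -> 300
FD 13: (-8,10) -> (-1.5,-1.258) [heading=300, draw]
FD 3: (-1.5,-1.258) -> (0,-3.856) [heading=300, draw]
FD 2: (0,-3.856) -> (1,-5.588) [heading=300, draw]
FD 8: (1,-5.588) -> (5,-12.517) [heading=300, draw]
PU: pen up
LT 90: heading 300 -> 30
LT 15: heading 30 -> 45
FD 12: (5,-12.517) -> (13.485,-4.031) [heading=45, move]
RT 30: heading 45 -> 15
BK 11: (13.485,-4.031) -> (2.86,-6.878) [heading=15, move]
FD 5: (2.86,-6.878) -> (7.69,-5.584) [heading=15, move]
LT 30: heading 15 -> 45
Final: pos=(7.69,-5.584), heading=45, 6 segment(s) drawn

Segment lengths:
  seg 1: (-8,-2) -> (-8,16), length = 18
  seg 2: (-8,16) -> (-8,10), length = 6
  seg 3: (-8,10) -> (-1.5,-1.258), length = 13
  seg 4: (-1.5,-1.258) -> (0,-3.856), length = 3
  seg 5: (0,-3.856) -> (1,-5.588), length = 2
  seg 6: (1,-5.588) -> (5,-12.517), length = 8
Total = 50

Answer: 50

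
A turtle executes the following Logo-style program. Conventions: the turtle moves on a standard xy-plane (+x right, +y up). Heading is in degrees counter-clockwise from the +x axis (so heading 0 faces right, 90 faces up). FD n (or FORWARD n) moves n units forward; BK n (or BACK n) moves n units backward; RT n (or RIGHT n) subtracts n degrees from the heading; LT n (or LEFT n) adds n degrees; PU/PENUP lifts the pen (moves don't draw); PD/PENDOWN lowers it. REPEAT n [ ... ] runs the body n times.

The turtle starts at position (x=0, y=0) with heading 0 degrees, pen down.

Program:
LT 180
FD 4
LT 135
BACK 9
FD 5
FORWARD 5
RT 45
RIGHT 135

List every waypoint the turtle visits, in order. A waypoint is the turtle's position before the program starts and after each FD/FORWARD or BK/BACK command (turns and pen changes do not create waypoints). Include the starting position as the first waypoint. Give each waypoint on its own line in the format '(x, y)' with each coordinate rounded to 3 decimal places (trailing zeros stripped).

Executing turtle program step by step:
Start: pos=(0,0), heading=0, pen down
LT 180: heading 0 -> 180
FD 4: (0,0) -> (-4,0) [heading=180, draw]
LT 135: heading 180 -> 315
BK 9: (-4,0) -> (-10.364,6.364) [heading=315, draw]
FD 5: (-10.364,6.364) -> (-6.828,2.828) [heading=315, draw]
FD 5: (-6.828,2.828) -> (-3.293,-0.707) [heading=315, draw]
RT 45: heading 315 -> 270
RT 135: heading 270 -> 135
Final: pos=(-3.293,-0.707), heading=135, 4 segment(s) drawn
Waypoints (5 total):
(0, 0)
(-4, 0)
(-10.364, 6.364)
(-6.828, 2.828)
(-3.293, -0.707)

Answer: (0, 0)
(-4, 0)
(-10.364, 6.364)
(-6.828, 2.828)
(-3.293, -0.707)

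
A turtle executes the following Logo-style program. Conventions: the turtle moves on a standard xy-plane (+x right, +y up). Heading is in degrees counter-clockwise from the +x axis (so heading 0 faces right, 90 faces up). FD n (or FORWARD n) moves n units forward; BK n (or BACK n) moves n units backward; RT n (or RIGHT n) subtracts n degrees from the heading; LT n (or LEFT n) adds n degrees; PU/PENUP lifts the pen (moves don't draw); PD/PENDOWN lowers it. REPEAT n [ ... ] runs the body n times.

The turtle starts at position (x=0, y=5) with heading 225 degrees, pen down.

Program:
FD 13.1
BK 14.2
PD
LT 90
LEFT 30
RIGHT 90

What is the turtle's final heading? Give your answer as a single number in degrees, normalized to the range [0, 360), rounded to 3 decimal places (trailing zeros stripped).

Answer: 255

Derivation:
Executing turtle program step by step:
Start: pos=(0,5), heading=225, pen down
FD 13.1: (0,5) -> (-9.263,-4.263) [heading=225, draw]
BK 14.2: (-9.263,-4.263) -> (0.778,5.778) [heading=225, draw]
PD: pen down
LT 90: heading 225 -> 315
LT 30: heading 315 -> 345
RT 90: heading 345 -> 255
Final: pos=(0.778,5.778), heading=255, 2 segment(s) drawn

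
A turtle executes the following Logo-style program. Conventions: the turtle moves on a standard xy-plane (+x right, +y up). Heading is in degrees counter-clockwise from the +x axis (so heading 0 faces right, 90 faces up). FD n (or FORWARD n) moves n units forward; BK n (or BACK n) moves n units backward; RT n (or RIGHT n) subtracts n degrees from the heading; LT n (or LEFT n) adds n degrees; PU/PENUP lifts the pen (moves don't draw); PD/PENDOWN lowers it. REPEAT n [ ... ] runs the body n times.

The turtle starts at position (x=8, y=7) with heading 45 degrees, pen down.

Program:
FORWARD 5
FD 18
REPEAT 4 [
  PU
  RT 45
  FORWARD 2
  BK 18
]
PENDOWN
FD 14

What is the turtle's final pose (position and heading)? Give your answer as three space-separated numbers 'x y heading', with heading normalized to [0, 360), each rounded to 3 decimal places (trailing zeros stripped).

Executing turtle program step by step:
Start: pos=(8,7), heading=45, pen down
FD 5: (8,7) -> (11.536,10.536) [heading=45, draw]
FD 18: (11.536,10.536) -> (24.263,23.263) [heading=45, draw]
REPEAT 4 [
  -- iteration 1/4 --
  PU: pen up
  RT 45: heading 45 -> 0
  FD 2: (24.263,23.263) -> (26.263,23.263) [heading=0, move]
  BK 18: (26.263,23.263) -> (8.263,23.263) [heading=0, move]
  -- iteration 2/4 --
  PU: pen up
  RT 45: heading 0 -> 315
  FD 2: (8.263,23.263) -> (9.678,21.849) [heading=315, move]
  BK 18: (9.678,21.849) -> (-3.05,34.577) [heading=315, move]
  -- iteration 3/4 --
  PU: pen up
  RT 45: heading 315 -> 270
  FD 2: (-3.05,34.577) -> (-3.05,32.577) [heading=270, move]
  BK 18: (-3.05,32.577) -> (-3.05,50.577) [heading=270, move]
  -- iteration 4/4 --
  PU: pen up
  RT 45: heading 270 -> 225
  FD 2: (-3.05,50.577) -> (-4.464,49.163) [heading=225, move]
  BK 18: (-4.464,49.163) -> (8.263,61.891) [heading=225, move]
]
PD: pen down
FD 14: (8.263,61.891) -> (-1.636,51.991) [heading=225, draw]
Final: pos=(-1.636,51.991), heading=225, 3 segment(s) drawn

Answer: -1.636 51.991 225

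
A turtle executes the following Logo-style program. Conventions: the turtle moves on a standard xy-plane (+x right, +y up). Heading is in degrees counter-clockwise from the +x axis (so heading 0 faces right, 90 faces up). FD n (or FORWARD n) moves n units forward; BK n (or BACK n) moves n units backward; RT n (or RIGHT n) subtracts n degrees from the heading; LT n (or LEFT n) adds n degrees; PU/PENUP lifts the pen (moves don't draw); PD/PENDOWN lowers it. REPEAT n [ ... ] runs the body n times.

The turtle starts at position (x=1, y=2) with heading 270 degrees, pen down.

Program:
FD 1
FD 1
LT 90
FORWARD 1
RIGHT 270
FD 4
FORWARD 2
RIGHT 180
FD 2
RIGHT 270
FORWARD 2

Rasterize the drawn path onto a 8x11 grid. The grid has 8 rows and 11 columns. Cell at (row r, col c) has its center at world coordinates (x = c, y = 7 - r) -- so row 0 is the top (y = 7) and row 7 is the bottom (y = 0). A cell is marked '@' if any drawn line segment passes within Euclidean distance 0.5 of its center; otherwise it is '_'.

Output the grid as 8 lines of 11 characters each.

Segment 0: (1,2) -> (1,1)
Segment 1: (1,1) -> (1,0)
Segment 2: (1,0) -> (2,-0)
Segment 3: (2,-0) -> (2,4)
Segment 4: (2,4) -> (2,6)
Segment 5: (2,6) -> (2,4)
Segment 6: (2,4) -> (4,4)

Answer: ___________
__@________
__@________
__@@@______
__@________
_@@________
_@@________
_@@________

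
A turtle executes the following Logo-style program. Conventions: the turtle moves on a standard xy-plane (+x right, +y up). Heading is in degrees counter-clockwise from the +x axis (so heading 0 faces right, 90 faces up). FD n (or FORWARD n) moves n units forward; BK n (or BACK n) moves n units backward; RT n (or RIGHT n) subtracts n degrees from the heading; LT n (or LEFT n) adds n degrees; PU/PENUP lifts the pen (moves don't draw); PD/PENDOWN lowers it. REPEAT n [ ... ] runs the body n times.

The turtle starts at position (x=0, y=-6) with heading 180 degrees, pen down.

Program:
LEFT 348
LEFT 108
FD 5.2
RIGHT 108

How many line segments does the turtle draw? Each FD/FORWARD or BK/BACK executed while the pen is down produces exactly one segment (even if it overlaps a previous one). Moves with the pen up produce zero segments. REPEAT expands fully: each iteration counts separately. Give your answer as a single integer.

Executing turtle program step by step:
Start: pos=(0,-6), heading=180, pen down
LT 348: heading 180 -> 168
LT 108: heading 168 -> 276
FD 5.2: (0,-6) -> (0.544,-11.172) [heading=276, draw]
RT 108: heading 276 -> 168
Final: pos=(0.544,-11.172), heading=168, 1 segment(s) drawn
Segments drawn: 1

Answer: 1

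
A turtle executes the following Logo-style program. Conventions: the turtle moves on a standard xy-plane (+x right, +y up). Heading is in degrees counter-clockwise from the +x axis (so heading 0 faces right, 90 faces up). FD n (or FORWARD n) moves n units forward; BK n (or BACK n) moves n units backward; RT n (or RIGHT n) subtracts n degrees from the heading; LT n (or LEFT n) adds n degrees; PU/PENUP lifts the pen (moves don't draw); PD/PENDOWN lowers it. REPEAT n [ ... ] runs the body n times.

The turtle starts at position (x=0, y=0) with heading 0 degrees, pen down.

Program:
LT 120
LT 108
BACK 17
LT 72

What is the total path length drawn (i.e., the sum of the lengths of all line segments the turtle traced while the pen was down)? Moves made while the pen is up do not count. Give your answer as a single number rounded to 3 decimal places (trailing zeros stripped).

Executing turtle program step by step:
Start: pos=(0,0), heading=0, pen down
LT 120: heading 0 -> 120
LT 108: heading 120 -> 228
BK 17: (0,0) -> (11.375,12.633) [heading=228, draw]
LT 72: heading 228 -> 300
Final: pos=(11.375,12.633), heading=300, 1 segment(s) drawn

Segment lengths:
  seg 1: (0,0) -> (11.375,12.633), length = 17
Total = 17

Answer: 17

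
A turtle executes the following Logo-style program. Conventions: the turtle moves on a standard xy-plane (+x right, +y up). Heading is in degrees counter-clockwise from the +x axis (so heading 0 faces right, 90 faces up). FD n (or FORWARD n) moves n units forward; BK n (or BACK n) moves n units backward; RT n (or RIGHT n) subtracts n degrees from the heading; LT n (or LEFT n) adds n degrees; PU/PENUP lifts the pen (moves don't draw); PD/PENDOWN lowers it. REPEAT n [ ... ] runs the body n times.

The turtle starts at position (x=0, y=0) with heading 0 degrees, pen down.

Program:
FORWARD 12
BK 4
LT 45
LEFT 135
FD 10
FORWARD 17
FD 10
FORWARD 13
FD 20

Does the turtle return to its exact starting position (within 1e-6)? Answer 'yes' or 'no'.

Answer: no

Derivation:
Executing turtle program step by step:
Start: pos=(0,0), heading=0, pen down
FD 12: (0,0) -> (12,0) [heading=0, draw]
BK 4: (12,0) -> (8,0) [heading=0, draw]
LT 45: heading 0 -> 45
LT 135: heading 45 -> 180
FD 10: (8,0) -> (-2,0) [heading=180, draw]
FD 17: (-2,0) -> (-19,0) [heading=180, draw]
FD 10: (-19,0) -> (-29,0) [heading=180, draw]
FD 13: (-29,0) -> (-42,0) [heading=180, draw]
FD 20: (-42,0) -> (-62,0) [heading=180, draw]
Final: pos=(-62,0), heading=180, 7 segment(s) drawn

Start position: (0, 0)
Final position: (-62, 0)
Distance = 62; >= 1e-6 -> NOT closed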